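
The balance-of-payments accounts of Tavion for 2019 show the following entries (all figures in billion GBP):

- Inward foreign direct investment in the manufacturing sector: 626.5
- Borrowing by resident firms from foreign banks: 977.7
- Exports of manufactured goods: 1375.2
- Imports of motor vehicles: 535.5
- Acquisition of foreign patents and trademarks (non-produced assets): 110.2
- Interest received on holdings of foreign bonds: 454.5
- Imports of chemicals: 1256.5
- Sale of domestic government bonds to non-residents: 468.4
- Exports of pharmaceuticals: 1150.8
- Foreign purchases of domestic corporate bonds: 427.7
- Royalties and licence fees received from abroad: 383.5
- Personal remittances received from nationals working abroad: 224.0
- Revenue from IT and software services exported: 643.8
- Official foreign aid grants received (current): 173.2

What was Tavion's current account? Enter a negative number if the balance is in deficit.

Goods: -1256.5 + 1375.2 - 535.5 + 1150.8 = 734.0
Services: 643.8 + 383.5 = 1027.3
Primary income: 454.5
Secondary income: 173.2 + 224.0 = 397.2
Current account = 734.0 + 1027.3 + 454.5 + 397.2 = 2613.0
(Excluded from the current account — financial account: inward foreign direct investment in the manufacturing sector 626.5, borrowing by resident firms from foreign banks 977.7, sale of domestic government bonds to non-residents 468.4, foreign purchases of domestic corporate bonds 427.7; capital account: acquisition of foreign patents and trademarks (non-produced assets) 110.2.)

2613.0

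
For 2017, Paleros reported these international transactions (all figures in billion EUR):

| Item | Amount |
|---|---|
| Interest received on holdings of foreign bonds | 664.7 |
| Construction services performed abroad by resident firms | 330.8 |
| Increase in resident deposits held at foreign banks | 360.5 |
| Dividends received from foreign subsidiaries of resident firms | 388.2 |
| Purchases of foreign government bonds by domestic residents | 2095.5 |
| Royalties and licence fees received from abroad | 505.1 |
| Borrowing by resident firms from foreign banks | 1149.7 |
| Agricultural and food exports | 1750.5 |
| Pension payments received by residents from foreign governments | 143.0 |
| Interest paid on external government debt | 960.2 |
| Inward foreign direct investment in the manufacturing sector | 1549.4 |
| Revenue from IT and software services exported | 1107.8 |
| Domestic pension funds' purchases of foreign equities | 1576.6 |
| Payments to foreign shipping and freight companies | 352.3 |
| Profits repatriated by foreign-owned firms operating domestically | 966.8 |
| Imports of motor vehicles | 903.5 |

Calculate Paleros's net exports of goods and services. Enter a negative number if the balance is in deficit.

2438.4

Goods: -903.5 + 1750.5 = 847.0
Services: 330.8 - 352.3 + 1107.8 + 505.1 = 1591.4
Trade balance = 847.0 + 1591.4 = 2438.4
(Excluded from the trade balance — primary income: interest received on holdings of foreign bonds 664.7, dividends received from foreign subsidiaries of resident firms 388.2, interest paid on external government debt 960.2, profits repatriated by foreign-owned firms operating domestically 966.8; financial account: increase in resident deposits held at foreign banks 360.5, purchases of foreign government bonds by domestic residents 2095.5, borrowing by resident firms from foreign banks 1149.7, inward foreign direct investment in the manufacturing sector 1549.4, domestic pension funds' purchases of foreign equities 1576.6; secondary income: pension payments received by residents from foreign governments 143.0.)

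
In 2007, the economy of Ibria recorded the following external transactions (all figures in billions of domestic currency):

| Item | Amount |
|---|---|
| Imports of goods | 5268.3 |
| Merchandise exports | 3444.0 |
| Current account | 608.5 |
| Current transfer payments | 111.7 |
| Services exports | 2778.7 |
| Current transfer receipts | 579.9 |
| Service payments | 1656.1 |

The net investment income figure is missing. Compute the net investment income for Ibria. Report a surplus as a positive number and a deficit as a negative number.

Current account = goods balance + services balance + net primary income + net secondary income
Sum of the known components = -233.5
Net investment income = CA - (known components) = 608.5 - (-233.5) = 842.0

842.0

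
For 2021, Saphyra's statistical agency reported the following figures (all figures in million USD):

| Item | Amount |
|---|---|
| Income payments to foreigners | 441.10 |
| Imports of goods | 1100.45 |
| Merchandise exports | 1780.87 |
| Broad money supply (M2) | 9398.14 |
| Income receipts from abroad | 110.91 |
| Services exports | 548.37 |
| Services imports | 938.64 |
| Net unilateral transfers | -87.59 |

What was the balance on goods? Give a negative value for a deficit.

Goods balance = 1780.87 - 1100.45 = 680.42

680.42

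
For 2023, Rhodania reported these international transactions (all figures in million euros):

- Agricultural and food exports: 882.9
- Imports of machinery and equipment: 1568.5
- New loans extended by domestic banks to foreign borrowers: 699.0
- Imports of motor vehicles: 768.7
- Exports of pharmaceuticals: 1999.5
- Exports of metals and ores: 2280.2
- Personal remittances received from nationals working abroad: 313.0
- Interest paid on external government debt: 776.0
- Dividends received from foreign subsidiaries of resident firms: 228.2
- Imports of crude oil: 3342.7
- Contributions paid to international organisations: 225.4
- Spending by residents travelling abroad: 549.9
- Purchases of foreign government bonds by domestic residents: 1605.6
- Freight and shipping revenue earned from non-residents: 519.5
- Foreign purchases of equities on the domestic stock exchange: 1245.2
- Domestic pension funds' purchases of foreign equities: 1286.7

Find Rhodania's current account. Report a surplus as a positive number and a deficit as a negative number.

-1007.9

Goods: 1999.5 - 3342.7 - 768.7 - 1568.5 + 882.9 + 2280.2 = -517.3
Services: -549.9 + 519.5 = -30.4
Primary income: 228.2 - 776.0 = -547.8
Secondary income: -225.4 + 313.0 = 87.6
Current account = (-517.3) + (-30.4) + (-547.8) + 87.6 = -1007.9
(Excluded from the current account — financial account: new loans extended by domestic banks to foreign borrowers 699.0, purchases of foreign government bonds by domestic residents 1605.6, foreign purchases of equities on the domestic stock exchange 1245.2, domestic pension funds' purchases of foreign equities 1286.7.)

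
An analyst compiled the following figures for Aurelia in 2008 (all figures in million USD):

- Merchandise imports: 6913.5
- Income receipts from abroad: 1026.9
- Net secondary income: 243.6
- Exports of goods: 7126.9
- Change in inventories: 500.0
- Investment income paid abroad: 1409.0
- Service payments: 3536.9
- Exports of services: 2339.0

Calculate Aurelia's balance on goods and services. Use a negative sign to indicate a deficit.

Goods balance = 7126.9 - 6913.5 = 213.4
Services balance = 2339.0 - 3536.9 = -1197.9
Trade balance (goods + services) = 213.4 + (-1197.9) = -984.5

-984.5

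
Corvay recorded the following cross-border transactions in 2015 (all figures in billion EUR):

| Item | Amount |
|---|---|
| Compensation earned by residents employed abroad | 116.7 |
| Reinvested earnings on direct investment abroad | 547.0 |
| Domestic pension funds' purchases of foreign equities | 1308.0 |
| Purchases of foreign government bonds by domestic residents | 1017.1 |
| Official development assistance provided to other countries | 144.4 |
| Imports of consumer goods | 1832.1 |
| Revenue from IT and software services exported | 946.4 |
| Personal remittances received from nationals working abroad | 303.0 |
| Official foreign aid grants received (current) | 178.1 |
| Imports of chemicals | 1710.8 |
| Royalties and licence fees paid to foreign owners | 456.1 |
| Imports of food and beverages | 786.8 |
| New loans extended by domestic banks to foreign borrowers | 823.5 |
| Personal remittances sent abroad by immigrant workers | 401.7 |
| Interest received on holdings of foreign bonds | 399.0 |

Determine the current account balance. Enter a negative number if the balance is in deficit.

-2841.7

Goods: -1832.1 - 1710.8 - 786.8 = -4329.7
Services: -456.1 + 946.4 = 490.3
Primary income: 116.7 + 547.0 + 399.0 = 1062.7
Secondary income: -401.7 - 144.4 + 178.1 + 303.0 = -65.0
Current account = (-4329.7) + 490.3 + 1062.7 + (-65.0) = -2841.7
(Excluded from the current account — financial account: domestic pension funds' purchases of foreign equities 1308.0, purchases of foreign government bonds by domestic residents 1017.1, new loans extended by domestic banks to foreign borrowers 823.5.)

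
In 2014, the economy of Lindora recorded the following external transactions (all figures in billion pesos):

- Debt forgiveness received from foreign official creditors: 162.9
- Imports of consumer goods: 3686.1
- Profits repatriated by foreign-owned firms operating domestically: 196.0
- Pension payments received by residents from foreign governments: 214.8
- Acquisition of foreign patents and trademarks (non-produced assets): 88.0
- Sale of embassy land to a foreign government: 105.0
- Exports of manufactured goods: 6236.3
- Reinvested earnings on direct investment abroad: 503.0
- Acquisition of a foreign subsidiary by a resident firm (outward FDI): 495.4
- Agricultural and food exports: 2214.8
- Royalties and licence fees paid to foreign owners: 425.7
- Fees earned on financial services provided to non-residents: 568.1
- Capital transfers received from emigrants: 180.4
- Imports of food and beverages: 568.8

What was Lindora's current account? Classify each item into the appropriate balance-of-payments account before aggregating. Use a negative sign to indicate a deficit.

4860.4

Goods: -3686.1 + 6236.3 + 2214.8 - 568.8 = 4196.2
Services: -425.7 + 568.1 = 142.4
Primary income: 503.0 - 196.0 = 307.0
Secondary income: 214.8
Current account = 4196.2 + 142.4 + 307.0 + 214.8 = 4860.4
(Excluded from the current account — capital account: debt forgiveness received from foreign official creditors 162.9, acquisition of foreign patents and trademarks (non-produced assets) 88.0, sale of embassy land to a foreign government 105.0, capital transfers received from emigrants 180.4; financial account: acquisition of a foreign subsidiary by a resident firm (outward FDI) 495.4.)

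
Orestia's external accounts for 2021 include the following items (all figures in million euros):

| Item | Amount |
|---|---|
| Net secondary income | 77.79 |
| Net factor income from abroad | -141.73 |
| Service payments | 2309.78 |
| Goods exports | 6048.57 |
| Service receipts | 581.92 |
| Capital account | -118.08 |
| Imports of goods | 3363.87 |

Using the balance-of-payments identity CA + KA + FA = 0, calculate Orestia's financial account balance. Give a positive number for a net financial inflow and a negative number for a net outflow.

-774.82

Goods balance = 6048.57 - 3363.87 = 2684.70
Services balance = 581.92 - 2309.78 = -1727.86
Trade balance (goods + services) = 2684.70 + (-1727.86) = 956.84
Net primary income = -141.73
Net secondary income = 77.79
Current account = 956.84 + (-141.73) + 77.79 = 892.90
Financial account = -(892.90 + (-118.08)) = -774.82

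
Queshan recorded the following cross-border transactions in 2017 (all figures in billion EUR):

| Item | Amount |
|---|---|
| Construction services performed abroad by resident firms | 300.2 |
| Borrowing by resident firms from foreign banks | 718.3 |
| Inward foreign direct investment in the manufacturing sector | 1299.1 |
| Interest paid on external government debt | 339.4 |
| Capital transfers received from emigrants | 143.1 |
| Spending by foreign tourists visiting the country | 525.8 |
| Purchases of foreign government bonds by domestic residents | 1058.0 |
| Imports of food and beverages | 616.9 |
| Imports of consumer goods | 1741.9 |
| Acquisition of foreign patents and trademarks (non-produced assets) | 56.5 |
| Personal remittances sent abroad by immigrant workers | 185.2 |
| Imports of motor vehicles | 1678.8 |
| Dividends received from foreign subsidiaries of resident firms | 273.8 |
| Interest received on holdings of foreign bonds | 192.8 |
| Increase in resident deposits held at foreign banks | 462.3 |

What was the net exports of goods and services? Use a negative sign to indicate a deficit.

Goods: -616.9 - 1678.8 - 1741.9 = -4037.6
Services: 525.8 + 300.2 = 826.0
Trade balance = -4037.6 + 826.0 = -3211.6
(Excluded from the trade balance — financial account: borrowing by resident firms from foreign banks 718.3, inward foreign direct investment in the manufacturing sector 1299.1, purchases of foreign government bonds by domestic residents 1058.0, increase in resident deposits held at foreign banks 462.3; primary income: interest paid on external government debt 339.4, dividends received from foreign subsidiaries of resident firms 273.8, interest received on holdings of foreign bonds 192.8; capital account: capital transfers received from emigrants 143.1, acquisition of foreign patents and trademarks (non-produced assets) 56.5; secondary income: personal remittances sent abroad by immigrant workers 185.2.)

-3211.6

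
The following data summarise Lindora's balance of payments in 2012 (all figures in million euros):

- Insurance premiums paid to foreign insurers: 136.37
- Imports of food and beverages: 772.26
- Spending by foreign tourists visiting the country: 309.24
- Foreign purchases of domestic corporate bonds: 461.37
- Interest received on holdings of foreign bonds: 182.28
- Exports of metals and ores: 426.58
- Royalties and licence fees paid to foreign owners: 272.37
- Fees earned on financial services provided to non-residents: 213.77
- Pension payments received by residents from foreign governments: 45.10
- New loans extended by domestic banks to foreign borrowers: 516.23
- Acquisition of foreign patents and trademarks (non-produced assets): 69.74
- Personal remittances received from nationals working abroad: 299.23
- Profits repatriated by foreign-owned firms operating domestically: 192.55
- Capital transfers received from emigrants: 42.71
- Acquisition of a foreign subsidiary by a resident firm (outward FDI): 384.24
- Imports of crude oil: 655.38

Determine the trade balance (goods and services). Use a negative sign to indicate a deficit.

Goods: -772.26 - 655.38 + 426.58 = -1001.06
Services: -136.37 + 213.77 + 309.24 - 272.37 = 114.27
Trade balance = -1001.06 + 114.27 = -886.79
(Excluded from the trade balance — financial account: foreign purchases of domestic corporate bonds 461.37, new loans extended by domestic banks to foreign borrowers 516.23, acquisition of a foreign subsidiary by a resident firm (outward FDI) 384.24; primary income: interest received on holdings of foreign bonds 182.28, profits repatriated by foreign-owned firms operating domestically 192.55; secondary income: pension payments received by residents from foreign governments 45.10, personal remittances received from nationals working abroad 299.23; capital account: acquisition of foreign patents and trademarks (non-produced assets) 69.74, capital transfers received from emigrants 42.71.)

-886.79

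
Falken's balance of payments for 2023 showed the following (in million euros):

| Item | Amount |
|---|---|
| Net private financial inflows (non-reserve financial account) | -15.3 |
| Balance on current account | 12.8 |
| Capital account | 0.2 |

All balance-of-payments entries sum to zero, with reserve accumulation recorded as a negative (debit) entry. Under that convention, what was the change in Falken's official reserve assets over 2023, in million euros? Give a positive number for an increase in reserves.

-2.3

Official reserve transactions balance = -(12.8 + 0.2 + (-15.3)) = 2.3
An accumulation of reserves is recorded as a debit (negative entry), so the change in the stock of reserves is the negative of that balance.
Change in official reserves = -(2.3) = -2.3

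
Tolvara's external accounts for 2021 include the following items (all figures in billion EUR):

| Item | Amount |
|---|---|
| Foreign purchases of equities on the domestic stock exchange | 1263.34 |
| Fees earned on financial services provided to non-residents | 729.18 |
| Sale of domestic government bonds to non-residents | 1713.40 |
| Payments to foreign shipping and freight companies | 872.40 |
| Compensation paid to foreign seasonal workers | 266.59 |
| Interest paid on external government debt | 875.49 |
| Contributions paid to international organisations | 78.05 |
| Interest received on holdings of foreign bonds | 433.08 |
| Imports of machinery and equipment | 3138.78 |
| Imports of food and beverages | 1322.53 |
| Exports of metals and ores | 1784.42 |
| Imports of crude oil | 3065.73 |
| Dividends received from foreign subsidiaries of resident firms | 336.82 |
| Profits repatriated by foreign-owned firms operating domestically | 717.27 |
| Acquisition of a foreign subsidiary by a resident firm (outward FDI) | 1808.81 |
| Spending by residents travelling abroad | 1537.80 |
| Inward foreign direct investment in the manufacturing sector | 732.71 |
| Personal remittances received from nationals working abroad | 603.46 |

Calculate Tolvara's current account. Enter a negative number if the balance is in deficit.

-7987.68

Goods: -3138.78 - 1322.53 - 3065.73 + 1784.42 = -5742.62
Services: 729.18 - 872.40 - 1537.80 = -1681.02
Primary income: -875.49 - 717.27 + 336.82 + 433.08 - 266.59 = -1089.45
Secondary income: 603.46 - 78.05 = 525.41
Current account = (-5742.62) + (-1681.02) + (-1089.45) + 525.41 = -7987.68
(Excluded from the current account — financial account: foreign purchases of equities on the domestic stock exchange 1263.34, sale of domestic government bonds to non-residents 1713.40, acquisition of a foreign subsidiary by a resident firm (outward FDI) 1808.81, inward foreign direct investment in the manufacturing sector 732.71.)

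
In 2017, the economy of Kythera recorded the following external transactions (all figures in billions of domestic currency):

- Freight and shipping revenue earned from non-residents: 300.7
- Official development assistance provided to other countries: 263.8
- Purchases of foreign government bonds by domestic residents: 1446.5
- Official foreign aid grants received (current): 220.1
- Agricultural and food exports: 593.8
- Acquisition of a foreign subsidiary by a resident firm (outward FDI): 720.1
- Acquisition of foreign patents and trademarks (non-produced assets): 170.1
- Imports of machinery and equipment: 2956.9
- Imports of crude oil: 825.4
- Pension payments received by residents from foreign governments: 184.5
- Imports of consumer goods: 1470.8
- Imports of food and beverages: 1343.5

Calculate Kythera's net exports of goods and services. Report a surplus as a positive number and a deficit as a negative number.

-5702.1

Goods: -1343.5 - 825.4 - 1470.8 + 593.8 - 2956.9 = -6002.8
Services: 300.7
Trade balance = -6002.8 + 300.7 = -5702.1
(Excluded from the trade balance — secondary income: official development assistance provided to other countries 263.8, official foreign aid grants received (current) 220.1, pension payments received by residents from foreign governments 184.5; financial account: purchases of foreign government bonds by domestic residents 1446.5, acquisition of a foreign subsidiary by a resident firm (outward FDI) 720.1; capital account: acquisition of foreign patents and trademarks (non-produced assets) 170.1.)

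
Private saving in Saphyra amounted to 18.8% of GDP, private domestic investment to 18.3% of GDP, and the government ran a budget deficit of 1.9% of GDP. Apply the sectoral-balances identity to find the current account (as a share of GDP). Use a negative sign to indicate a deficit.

-1.4

By the sectoral-balances identity, CA = (S_private - I) + (T - G).
Private balance = 18.8 - 18.3 = 0.5
Government balance (T - G) = -1.9
CA = 0.5 + (-1.9) = -1.4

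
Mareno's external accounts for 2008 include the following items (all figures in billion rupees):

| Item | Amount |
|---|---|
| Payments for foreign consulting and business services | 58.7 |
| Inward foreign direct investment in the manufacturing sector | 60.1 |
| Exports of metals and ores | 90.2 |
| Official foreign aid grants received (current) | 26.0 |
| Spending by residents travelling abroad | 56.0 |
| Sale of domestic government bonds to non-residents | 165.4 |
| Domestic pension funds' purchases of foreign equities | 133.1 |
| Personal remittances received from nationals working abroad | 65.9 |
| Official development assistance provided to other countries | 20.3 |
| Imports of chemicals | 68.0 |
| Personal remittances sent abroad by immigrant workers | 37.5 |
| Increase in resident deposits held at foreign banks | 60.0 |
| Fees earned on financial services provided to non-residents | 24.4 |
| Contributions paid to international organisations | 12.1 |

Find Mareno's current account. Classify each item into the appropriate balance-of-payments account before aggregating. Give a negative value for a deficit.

Goods: 90.2 - 68.0 = 22.2
Services: -58.7 + 24.4 - 56.0 = -90.3
Secondary income: -12.1 - 37.5 - 20.3 + 26.0 + 65.9 = 22.0
Current account = 22.2 + (-90.3) + 22.0 = -46.1
(Excluded from the current account — financial account: inward foreign direct investment in the manufacturing sector 60.1, sale of domestic government bonds to non-residents 165.4, domestic pension funds' purchases of foreign equities 133.1, increase in resident deposits held at foreign banks 60.0.)

-46.1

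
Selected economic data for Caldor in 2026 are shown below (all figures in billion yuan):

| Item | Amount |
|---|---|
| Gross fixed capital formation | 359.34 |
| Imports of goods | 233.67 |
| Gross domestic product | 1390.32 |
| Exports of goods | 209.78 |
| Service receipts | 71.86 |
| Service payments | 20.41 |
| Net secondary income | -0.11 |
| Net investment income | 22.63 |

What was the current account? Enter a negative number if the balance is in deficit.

50.08

Goods balance = 209.78 - 233.67 = -23.89
Services balance = 71.86 - 20.41 = 51.45
Trade balance (goods + services) = -23.89 + 51.45 = 27.56
Net primary income = 22.63
Net secondary income = -0.11
Current account = 27.56 + 22.63 + (-0.11) = 50.08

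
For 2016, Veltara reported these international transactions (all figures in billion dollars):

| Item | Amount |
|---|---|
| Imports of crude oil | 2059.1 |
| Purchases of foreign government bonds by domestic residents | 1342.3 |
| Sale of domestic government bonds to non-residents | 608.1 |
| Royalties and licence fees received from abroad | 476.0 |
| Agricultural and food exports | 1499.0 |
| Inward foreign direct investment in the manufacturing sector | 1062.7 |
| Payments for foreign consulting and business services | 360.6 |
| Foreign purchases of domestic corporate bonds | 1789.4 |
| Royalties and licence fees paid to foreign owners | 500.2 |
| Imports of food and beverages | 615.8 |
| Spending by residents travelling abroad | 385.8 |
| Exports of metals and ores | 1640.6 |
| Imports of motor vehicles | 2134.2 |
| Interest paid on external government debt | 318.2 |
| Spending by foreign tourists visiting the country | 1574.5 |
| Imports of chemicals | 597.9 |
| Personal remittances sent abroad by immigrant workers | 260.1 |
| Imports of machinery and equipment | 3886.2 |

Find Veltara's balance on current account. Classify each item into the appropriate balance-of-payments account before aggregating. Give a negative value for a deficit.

-5928.0

Goods: -2059.1 + 1640.6 - 2134.2 - 597.9 + 1499.0 - 615.8 - 3886.2 = -6153.6
Services: 1574.5 - 360.6 + 476.0 - 385.8 - 500.2 = 803.9
Primary income: -318.2
Secondary income: -260.1
Current account = (-6153.6) + 803.9 + (-318.2) + (-260.1) = -5928.0
(Excluded from the current account — financial account: purchases of foreign government bonds by domestic residents 1342.3, sale of domestic government bonds to non-residents 608.1, inward foreign direct investment in the manufacturing sector 1062.7, foreign purchases of domestic corporate bonds 1789.4.)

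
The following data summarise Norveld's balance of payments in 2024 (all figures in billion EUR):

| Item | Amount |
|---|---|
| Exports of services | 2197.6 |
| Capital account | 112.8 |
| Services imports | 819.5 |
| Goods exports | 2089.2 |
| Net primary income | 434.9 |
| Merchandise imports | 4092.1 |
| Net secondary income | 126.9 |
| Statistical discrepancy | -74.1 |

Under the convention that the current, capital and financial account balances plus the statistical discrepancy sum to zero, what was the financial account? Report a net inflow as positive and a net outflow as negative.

Goods balance = 2089.2 - 4092.1 = -2002.9
Services balance = 2197.6 - 819.5 = 1378.1
Trade balance (goods + services) = -2002.9 + 1378.1 = -624.8
Net primary income = 434.9
Net secondary income = 126.9
Current account = -624.8 + 434.9 + 126.9 = -63.0
Financial account = -(-63.0 + 112.8 + (-74.1)) = 24.3

24.3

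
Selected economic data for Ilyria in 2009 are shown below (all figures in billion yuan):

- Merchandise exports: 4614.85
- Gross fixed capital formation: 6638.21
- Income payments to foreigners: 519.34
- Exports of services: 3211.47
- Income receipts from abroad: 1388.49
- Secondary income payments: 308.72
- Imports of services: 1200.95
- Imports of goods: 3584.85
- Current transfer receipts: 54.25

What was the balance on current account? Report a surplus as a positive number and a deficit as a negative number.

Goods balance = 4614.85 - 3584.85 = 1030.00
Services balance = 3211.47 - 1200.95 = 2010.52
Trade balance (goods + services) = 1030.00 + 2010.52 = 3040.52
Net primary income = 1388.49 - 519.34 = 869.15
Net secondary income = 54.25 - 308.72 = -254.47
Current account = 3040.52 + 869.15 + (-254.47) = 3655.20

3655.20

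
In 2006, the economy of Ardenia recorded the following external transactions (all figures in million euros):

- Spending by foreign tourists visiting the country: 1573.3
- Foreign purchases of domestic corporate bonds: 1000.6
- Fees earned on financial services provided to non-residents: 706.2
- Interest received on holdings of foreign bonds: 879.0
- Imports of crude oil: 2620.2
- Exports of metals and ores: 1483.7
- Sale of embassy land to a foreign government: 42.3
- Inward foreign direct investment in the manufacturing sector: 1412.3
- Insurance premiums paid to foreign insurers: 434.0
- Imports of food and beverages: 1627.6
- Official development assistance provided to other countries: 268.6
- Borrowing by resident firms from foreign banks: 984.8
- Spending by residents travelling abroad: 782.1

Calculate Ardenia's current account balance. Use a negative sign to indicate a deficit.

-1090.3

Goods: -2620.2 + 1483.7 - 1627.6 = -2764.1
Services: -782.1 + 706.2 + 1573.3 - 434.0 = 1063.4
Primary income: 879.0
Secondary income: -268.6
Current account = (-2764.1) + 1063.4 + 879.0 + (-268.6) = -1090.3
(Excluded from the current account — financial account: foreign purchases of domestic corporate bonds 1000.6, inward foreign direct investment in the manufacturing sector 1412.3, borrowing by resident firms from foreign banks 984.8; capital account: sale of embassy land to a foreign government 42.3.)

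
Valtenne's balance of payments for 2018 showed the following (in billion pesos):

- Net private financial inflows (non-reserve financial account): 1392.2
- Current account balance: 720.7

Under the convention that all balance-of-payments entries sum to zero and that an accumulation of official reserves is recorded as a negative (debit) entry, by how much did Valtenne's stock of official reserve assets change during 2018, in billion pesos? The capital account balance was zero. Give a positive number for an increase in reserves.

Official reserve transactions balance = -(720.7 + 1392.2) = -2112.9
An accumulation of reserves is recorded as a debit (negative entry), so the change in the stock of reserves is the negative of that balance.
Change in official reserves = -(-2112.9) = 2112.9

2112.9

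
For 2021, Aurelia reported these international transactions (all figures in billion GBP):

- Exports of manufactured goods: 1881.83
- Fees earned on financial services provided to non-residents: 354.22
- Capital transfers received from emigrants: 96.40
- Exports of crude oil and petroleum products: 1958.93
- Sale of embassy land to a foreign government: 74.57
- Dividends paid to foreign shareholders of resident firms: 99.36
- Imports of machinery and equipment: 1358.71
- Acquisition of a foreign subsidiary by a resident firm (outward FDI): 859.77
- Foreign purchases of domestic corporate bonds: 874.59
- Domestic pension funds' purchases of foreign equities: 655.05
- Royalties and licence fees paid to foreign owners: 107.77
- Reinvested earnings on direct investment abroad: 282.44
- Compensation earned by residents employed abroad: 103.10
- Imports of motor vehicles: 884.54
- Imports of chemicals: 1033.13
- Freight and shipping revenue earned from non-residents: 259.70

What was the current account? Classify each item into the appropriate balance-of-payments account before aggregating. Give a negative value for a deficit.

Goods: -1358.71 - 1033.13 - 884.54 + 1881.83 + 1958.93 = 564.38
Services: 354.22 - 107.77 + 259.70 = 506.15
Primary income: 103.10 - 99.36 + 282.44 = 286.18
Current account = 564.38 + 506.15 + 286.18 = 1356.71
(Excluded from the current account — capital account: capital transfers received from emigrants 96.40, sale of embassy land to a foreign government 74.57; financial account: acquisition of a foreign subsidiary by a resident firm (outward FDI) 859.77, foreign purchases of domestic corporate bonds 874.59, domestic pension funds' purchases of foreign equities 655.05.)

1356.71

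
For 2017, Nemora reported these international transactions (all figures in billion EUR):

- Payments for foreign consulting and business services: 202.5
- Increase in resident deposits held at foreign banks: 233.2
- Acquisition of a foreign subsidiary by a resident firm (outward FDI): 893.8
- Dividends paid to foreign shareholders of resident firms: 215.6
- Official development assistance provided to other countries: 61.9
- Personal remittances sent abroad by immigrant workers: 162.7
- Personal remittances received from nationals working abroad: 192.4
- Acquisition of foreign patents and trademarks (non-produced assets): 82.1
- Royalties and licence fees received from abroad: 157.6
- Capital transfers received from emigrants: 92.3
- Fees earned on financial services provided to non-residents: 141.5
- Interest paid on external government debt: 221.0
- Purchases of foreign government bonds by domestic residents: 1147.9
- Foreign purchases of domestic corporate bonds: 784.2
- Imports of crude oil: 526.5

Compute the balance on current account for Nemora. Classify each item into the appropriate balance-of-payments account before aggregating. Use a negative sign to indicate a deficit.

-898.7

Goods: -526.5
Services: -202.5 + 157.6 + 141.5 = 96.6
Primary income: -215.6 - 221.0 = -436.6
Secondary income: 192.4 - 61.9 - 162.7 = -32.2
Current account = (-526.5) + 96.6 + (-436.6) + (-32.2) = -898.7
(Excluded from the current account — financial account: increase in resident deposits held at foreign banks 233.2, acquisition of a foreign subsidiary by a resident firm (outward FDI) 893.8, purchases of foreign government bonds by domestic residents 1147.9, foreign purchases of domestic corporate bonds 784.2; capital account: acquisition of foreign patents and trademarks (non-produced assets) 82.1, capital transfers received from emigrants 92.3.)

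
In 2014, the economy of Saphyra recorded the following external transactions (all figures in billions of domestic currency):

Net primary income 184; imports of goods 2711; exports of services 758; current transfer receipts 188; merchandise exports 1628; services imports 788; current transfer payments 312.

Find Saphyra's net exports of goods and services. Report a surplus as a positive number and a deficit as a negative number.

-1113

Goods balance = 1628 - 2711 = -1083
Services balance = 758 - 788 = -30
Trade balance (goods + services) = -1083 + (-30) = -1113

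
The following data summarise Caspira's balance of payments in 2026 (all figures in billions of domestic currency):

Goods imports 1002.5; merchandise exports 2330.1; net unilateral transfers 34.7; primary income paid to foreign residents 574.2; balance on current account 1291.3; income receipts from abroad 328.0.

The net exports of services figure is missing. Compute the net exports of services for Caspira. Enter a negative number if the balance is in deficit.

Current account = goods balance + services balance + net primary income + net secondary income
Sum of the known components = 1116.1
Net exports of services = CA - (known components) = 1291.3 - 1116.1 = 175.2

175.2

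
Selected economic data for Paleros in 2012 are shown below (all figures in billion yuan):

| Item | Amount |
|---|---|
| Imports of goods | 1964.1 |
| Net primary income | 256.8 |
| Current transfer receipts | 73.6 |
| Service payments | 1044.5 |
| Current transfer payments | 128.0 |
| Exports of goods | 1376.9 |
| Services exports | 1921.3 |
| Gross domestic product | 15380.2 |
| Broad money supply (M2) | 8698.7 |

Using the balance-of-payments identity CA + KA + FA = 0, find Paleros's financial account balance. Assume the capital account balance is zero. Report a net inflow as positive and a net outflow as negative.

Goods balance = 1376.9 - 1964.1 = -587.2
Services balance = 1921.3 - 1044.5 = 876.8
Trade balance (goods + services) = -587.2 + 876.8 = 289.6
Net primary income = 256.8
Net secondary income = 73.6 - 128.0 = -54.4
Current account = 289.6 + 256.8 + (-54.4) = 492.0
Financial account = -(492.0) = -492.0

-492.0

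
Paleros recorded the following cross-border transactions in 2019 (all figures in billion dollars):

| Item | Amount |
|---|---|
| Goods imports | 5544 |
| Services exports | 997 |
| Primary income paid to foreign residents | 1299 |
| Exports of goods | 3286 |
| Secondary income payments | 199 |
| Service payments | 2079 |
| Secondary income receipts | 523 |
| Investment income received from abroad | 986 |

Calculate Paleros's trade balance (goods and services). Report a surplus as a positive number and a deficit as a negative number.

Goods balance = 3286 - 5544 = -2258
Services balance = 997 - 2079 = -1082
Trade balance (goods + services) = -2258 + (-1082) = -3340

-3340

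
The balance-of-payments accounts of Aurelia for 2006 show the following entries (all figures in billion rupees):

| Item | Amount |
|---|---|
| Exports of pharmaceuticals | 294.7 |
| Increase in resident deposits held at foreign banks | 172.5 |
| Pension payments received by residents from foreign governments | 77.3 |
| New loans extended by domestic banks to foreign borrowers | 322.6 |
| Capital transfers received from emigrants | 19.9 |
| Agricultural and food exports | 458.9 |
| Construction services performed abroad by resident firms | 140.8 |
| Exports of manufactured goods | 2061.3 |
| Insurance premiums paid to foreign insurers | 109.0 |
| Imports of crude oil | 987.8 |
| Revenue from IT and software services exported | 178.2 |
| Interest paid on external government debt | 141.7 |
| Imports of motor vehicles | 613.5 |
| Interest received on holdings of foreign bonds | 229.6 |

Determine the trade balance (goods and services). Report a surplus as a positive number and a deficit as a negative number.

1423.6

Goods: 294.7 - 613.5 + 2061.3 + 458.9 - 987.8 = 1213.6
Services: 140.8 + 178.2 - 109.0 = 210.0
Trade balance = 1213.6 + 210.0 = 1423.6
(Excluded from the trade balance — financial account: increase in resident deposits held at foreign banks 172.5, new loans extended by domestic banks to foreign borrowers 322.6; secondary income: pension payments received by residents from foreign governments 77.3; capital account: capital transfers received from emigrants 19.9; primary income: interest paid on external government debt 141.7, interest received on holdings of foreign bonds 229.6.)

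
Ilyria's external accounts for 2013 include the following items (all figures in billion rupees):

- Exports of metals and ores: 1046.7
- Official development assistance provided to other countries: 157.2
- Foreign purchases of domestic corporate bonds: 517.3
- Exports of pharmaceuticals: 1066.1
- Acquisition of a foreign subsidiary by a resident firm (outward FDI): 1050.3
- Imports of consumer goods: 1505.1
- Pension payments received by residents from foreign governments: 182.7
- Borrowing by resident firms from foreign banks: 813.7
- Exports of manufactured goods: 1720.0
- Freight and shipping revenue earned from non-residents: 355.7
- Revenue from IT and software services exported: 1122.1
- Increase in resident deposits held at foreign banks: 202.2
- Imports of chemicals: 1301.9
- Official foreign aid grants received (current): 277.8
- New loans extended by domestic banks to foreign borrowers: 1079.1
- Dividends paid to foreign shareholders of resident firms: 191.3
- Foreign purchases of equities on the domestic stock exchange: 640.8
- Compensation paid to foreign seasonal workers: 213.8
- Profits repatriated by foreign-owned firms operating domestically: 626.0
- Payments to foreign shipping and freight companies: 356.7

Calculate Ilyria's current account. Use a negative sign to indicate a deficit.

Goods: -1505.1 + 1066.1 + 1720.0 + 1046.7 - 1301.9 = 1025.8
Services: 355.7 + 1122.1 - 356.7 = 1121.1
Primary income: -213.8 - 191.3 - 626.0 = -1031.1
Secondary income: 277.8 + 182.7 - 157.2 = 303.3
Current account = 1025.8 + 1121.1 + (-1031.1) + 303.3 = 1419.1
(Excluded from the current account — financial account: foreign purchases of domestic corporate bonds 517.3, acquisition of a foreign subsidiary by a resident firm (outward FDI) 1050.3, borrowing by resident firms from foreign banks 813.7, increase in resident deposits held at foreign banks 202.2, new loans extended by domestic banks to foreign borrowers 1079.1, foreign purchases of equities on the domestic stock exchange 640.8.)

1419.1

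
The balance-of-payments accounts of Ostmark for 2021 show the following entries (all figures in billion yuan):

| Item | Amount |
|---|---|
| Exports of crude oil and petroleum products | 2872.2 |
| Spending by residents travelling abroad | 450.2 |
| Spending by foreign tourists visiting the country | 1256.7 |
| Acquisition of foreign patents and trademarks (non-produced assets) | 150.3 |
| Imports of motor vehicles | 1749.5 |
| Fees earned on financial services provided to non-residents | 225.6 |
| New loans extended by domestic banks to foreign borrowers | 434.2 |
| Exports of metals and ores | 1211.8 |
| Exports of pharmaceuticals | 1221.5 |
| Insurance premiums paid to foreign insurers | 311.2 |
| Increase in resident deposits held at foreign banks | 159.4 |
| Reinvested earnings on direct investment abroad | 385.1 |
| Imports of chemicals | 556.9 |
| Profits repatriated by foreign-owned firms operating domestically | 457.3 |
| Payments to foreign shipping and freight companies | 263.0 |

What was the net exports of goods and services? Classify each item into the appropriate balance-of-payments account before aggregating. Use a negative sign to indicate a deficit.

3457.0

Goods: 1221.5 + 1211.8 + 2872.2 - 1749.5 - 556.9 = 2999.1
Services: -450.2 + 225.6 - 311.2 + 1256.7 - 263.0 = 457.9
Trade balance = 2999.1 + 457.9 = 3457.0
(Excluded from the trade balance — capital account: acquisition of foreign patents and trademarks (non-produced assets) 150.3; financial account: new loans extended by domestic banks to foreign borrowers 434.2, increase in resident deposits held at foreign banks 159.4; primary income: reinvested earnings on direct investment abroad 385.1, profits repatriated by foreign-owned firms operating domestically 457.3.)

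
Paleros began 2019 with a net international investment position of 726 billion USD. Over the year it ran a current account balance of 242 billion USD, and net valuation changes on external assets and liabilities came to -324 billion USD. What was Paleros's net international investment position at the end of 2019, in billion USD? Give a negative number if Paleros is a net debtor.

644

Change in NIIP = current account + net valuation change = 242 + (-324) = -82
End-of-year NIIP = 726 + (-82) = 644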